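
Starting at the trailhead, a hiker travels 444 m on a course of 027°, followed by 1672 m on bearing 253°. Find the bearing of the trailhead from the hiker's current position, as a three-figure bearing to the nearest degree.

Leg 1 (027°, 444 m): east 444 sin 27° = 201.57, north 444 cos 27° = 395.61
Leg 2 (253°, 1672 m): east 1672 sin 253° = -1598.94, north 1672 cos 253° = -488.85
Net displacement: -1397.37 east, -93.24 north. Direction back to start is (1397.37, 93.24): bearing = atan2(1397.37, 93.24) mod 360° = 86.18° ≈ 086°.

086°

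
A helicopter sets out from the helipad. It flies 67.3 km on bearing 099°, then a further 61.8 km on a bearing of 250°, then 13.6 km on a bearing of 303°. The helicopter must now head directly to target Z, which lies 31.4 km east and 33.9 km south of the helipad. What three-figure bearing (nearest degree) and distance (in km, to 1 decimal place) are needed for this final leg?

106°, 35.7 km

Leg 1 (099°, 67.3 km): east 67.3 sin 99° = 66.47, north 67.3 cos 99° = -10.53
Leg 2 (250°, 61.8 km): east 61.8 sin 250° = -58.07, north 61.8 cos 250° = -21.14
Leg 3 (303°, 13.6 km): east 13.6 sin 303° = -11.41, north 13.6 cos 303° = 7.41
Current position: (-3.01, -24.26). Target: (31.4, -33.9). Remaining: Δeast = 34.41, Δnorth = -9.64.
Bearing = atan2(34.41, -9.64) mod 360° = 105.65°; distance = √((34.41)² + (-9.64)²) = 35.733 km.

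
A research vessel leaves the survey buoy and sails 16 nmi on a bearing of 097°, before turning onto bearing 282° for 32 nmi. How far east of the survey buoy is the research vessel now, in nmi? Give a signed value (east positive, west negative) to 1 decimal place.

Leg 1 (097°, 16 nmi): east 16 sin 97° = 15.88, north 16 cos 97° = -1.95
Leg 2 (282°, 32 nmi): east 32 sin 282° = -31.30, north 32 cos 282° = 6.65
Net east component: -15.42 nmi.

-15.4 nmi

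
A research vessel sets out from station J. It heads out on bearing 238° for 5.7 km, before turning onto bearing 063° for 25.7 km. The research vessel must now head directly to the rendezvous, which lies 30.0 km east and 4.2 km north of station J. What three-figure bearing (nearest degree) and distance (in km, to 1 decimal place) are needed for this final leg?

Leg 1 (238°, 5.7 km): east 5.7 sin 238° = -4.83, north 5.7 cos 238° = -3.02
Leg 2 (063°, 25.7 km): east 25.7 sin 63° = 22.90, north 25.7 cos 63° = 11.67
Current position: (18.06, 8.65). Target: (30.0, 4.2). Remaining: Δeast = 11.94, Δnorth = -4.45.
Bearing = atan2(11.94, -4.45) mod 360° = 110.44°; distance = √((11.94)² + (-4.45)²) = 12.737 km.

110°, 12.7 km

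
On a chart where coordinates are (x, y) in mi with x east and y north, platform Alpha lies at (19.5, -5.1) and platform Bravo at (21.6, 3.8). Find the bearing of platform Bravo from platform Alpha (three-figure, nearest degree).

013°

Δeast = 21.6 − 19.5 = 2.10; Δnorth = 3.8 − -5.1 = 8.90.
Bearing = atan2(Δeast, Δnorth) mod 360° = 13.28° ≈ 013°.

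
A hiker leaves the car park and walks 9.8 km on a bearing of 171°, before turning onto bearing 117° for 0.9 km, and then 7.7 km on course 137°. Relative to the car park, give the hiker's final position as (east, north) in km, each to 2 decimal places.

Leg 1 (171°, 9.8 km): east 9.8 sin 171° = 1.53, north 9.8 cos 171° = -9.68
Leg 2 (117°, 0.9 km): east 0.9 sin 117° = 0.80, north 0.9 cos 117° = -0.41
Leg 3 (137°, 7.7 km): east 7.7 sin 137° = 5.25, north 7.7 cos 137° = -5.63
Summing: 7.59 km east, -15.72 km north → (7.59, -15.72).

(7.59, -15.72)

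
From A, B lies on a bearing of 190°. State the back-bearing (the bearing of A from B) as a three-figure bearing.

Back-bearing = 190° − 180° = 010°.

010°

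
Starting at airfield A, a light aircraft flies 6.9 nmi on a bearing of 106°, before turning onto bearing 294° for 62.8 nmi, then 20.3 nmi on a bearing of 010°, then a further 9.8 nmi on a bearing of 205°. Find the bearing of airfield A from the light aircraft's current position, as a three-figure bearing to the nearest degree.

124°

Leg 1 (106°, 6.9 nmi): east 6.9 sin 106° = 6.63, north 6.9 cos 106° = -1.90
Leg 2 (294°, 62.8 nmi): east 62.8 sin 294° = -57.37, north 62.8 cos 294° = 25.54
Leg 3 (010°, 20.3 nmi): east 20.3 sin 10° = 3.53, north 20.3 cos 10° = 19.99
Leg 4 (205°, 9.8 nmi): east 9.8 sin 205° = -4.14, north 9.8 cos 205° = -8.88
Net displacement: -51.35 east, 34.75 north. Direction back to start is (51.35, -34.75): bearing = atan2(51.35, -34.75) mod 360° = 124.09° ≈ 124°.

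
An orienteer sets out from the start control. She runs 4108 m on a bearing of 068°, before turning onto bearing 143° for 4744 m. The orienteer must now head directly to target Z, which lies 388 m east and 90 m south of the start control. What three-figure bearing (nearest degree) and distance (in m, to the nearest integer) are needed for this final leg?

289°, 6637 m

Leg 1 (068°, 4108 m): east 4108 sin 68° = 3808.87, north 4108 cos 68° = 1538.88
Leg 2 (143°, 4744 m): east 4744 sin 143° = 2855.01, north 4744 cos 143° = -3788.73
Current position: (6663.88, -2249.84). Target: (388, -90). Remaining: Δeast = -6275.88, Δnorth = 2159.84.
Bearing = atan2(-6275.88, 2159.84) mod 360° = 288.99°; distance = √((-6275.88)² + (2159.84)²) = 6637.139 m.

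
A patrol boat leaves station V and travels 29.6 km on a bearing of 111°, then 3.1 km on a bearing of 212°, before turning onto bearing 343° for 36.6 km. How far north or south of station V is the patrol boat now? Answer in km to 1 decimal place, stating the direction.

21.8 km north

Leg 1 (111°, 29.6 km): east 29.6 sin 111° = 27.63, north 29.6 cos 111° = -10.61
Leg 2 (212°, 3.1 km): east 3.1 sin 212° = -1.64, north 3.1 cos 212° = -2.63
Leg 3 (343°, 36.6 km): east 36.6 sin 343° = -10.70, north 36.6 cos 343° = 35.00
Net north component: 21.76 km.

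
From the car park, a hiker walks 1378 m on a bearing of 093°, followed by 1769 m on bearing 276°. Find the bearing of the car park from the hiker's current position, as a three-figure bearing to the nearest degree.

106°

Leg 1 (093°, 1378 m): east 1378 sin 93° = 1376.11, north 1378 cos 93° = -72.12
Leg 2 (276°, 1769 m): east 1769 sin 276° = -1759.31, north 1769 cos 276° = 184.91
Net displacement: -383.20 east, 112.79 north. Direction back to start is (383.20, -112.79): bearing = atan2(383.20, -112.79) mod 360° = 106.40° ≈ 106°.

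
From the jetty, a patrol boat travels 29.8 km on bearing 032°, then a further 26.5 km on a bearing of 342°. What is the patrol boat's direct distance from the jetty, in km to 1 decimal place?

51.0 km

Leg 1 (032°, 29.8 km): east 29.8 sin 32° = 15.79, north 29.8 cos 32° = 25.27
Leg 2 (342°, 26.5 km): east 26.5 sin 342° = -8.19, north 26.5 cos 342° = 25.20
Net: 7.60 east, 50.47 north. Distance = √((7.60)² + (50.47)²) = 51.044 km.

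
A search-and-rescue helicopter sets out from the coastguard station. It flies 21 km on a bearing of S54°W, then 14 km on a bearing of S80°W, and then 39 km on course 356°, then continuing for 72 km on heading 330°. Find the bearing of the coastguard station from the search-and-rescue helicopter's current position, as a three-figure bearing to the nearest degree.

141°

Leg 1 (S54°W, 21 km): east 21 sin 234° = -16.99, north 21 cos 234° = -12.34
Leg 2 (S80°W, 14 km): east 14 sin 260° = -13.79, north 14 cos 260° = -2.43
Leg 3 (356°, 39 km): east 39 sin 356° = -2.72, north 39 cos 356° = 38.90
Leg 4 (330°, 72 km): east 72 sin 330° = -36.00, north 72 cos 330° = 62.35
Net displacement: -69.50 east, 86.48 north. Direction back to start is (69.50, -86.48): bearing = atan2(69.50, -86.48) mod 360° = 141.22° ≈ 141°.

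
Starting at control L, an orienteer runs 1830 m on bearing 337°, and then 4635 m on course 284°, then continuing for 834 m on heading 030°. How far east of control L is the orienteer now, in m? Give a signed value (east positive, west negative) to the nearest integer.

Leg 1 (337°, 1830 m): east 1830 sin 337° = -715.04, north 1830 cos 337° = 1684.52
Leg 2 (284°, 4635 m): east 4635 sin 284° = -4497.32, north 4635 cos 284° = 1121.31
Leg 3 (030°, 834 m): east 834 sin 30° = 417.00, north 834 cos 30° = 722.27
Net east component: -4795.36 m.

-4795 m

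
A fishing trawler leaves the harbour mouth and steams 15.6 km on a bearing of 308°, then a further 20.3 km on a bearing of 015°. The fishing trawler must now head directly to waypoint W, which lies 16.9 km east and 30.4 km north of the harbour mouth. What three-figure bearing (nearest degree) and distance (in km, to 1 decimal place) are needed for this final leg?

Leg 1 (308°, 15.6 km): east 15.6 sin 308° = -12.29, north 15.6 cos 308° = 9.60
Leg 2 (015°, 20.3 km): east 20.3 sin 15° = 5.25, north 20.3 cos 15° = 19.61
Current position: (-7.04, 29.21). Target: (16.9, 30.4). Remaining: Δeast = 23.94, Δnorth = 1.19.
Bearing = atan2(23.94, 1.19) mod 360° = 87.16°; distance = √((23.94)² + (1.19)²) = 23.968 km.

087°, 24.0 km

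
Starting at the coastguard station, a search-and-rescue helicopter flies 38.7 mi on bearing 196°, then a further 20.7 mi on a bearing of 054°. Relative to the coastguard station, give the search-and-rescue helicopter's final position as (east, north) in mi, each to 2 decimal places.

(6.08, -25.03)

Leg 1 (196°, 38.7 mi): east 38.7 sin 196° = -10.67, north 38.7 cos 196° = -37.20
Leg 2 (054°, 20.7 mi): east 20.7 sin 54° = 16.75, north 20.7 cos 54° = 12.17
Summing: 6.08 mi east, -25.03 mi north → (6.08, -25.03).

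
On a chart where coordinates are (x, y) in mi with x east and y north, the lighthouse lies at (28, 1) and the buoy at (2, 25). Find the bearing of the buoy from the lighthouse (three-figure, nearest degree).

Δeast = 2 − 28 = -26.00; Δnorth = 25 − 1 = 24.00.
Bearing = atan2(Δeast, Δnorth) mod 360° = 312.71° ≈ 313°.

313°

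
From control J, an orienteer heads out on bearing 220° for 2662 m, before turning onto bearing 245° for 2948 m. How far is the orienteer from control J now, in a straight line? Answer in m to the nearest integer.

Leg 1 (220°, 2662 m): east 2662 sin 220° = -1711.10, north 2662 cos 220° = -2039.21
Leg 2 (245°, 2948 m): east 2948 sin 245° = -2671.80, north 2948 cos 245° = -1245.88
Net: -4382.90 east, -3285.09 north. Distance = √((-4382.90)² + (-3285.09)²) = 5477.370 m.

5477 m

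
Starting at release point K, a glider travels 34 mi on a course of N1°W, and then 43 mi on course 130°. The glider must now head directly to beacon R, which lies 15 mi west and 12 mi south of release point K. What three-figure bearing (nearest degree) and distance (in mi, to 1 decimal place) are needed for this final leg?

Leg 1 (N1°W, 34 mi): east 34 sin 359° = -0.59, north 34 cos 359° = 33.99
Leg 2 (130°, 43 mi): east 43 sin 130° = 32.94, north 43 cos 130° = -27.64
Current position: (32.35, 6.35). Target: (-15, -12). Remaining: Δeast = -47.35, Δnorth = -18.35.
Bearing = atan2(-47.35, -18.35) mod 360° = 248.81°; distance = √((-47.35)² + (-18.35)²) = 50.780 mi.

249°, 50.8 mi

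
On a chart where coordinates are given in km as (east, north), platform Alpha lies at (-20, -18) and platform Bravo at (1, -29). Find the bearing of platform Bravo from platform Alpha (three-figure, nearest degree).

Δeast = 1 − -20 = 21.00; Δnorth = -29 − -18 = -11.00.
Bearing = atan2(Δeast, Δnorth) mod 360° = 117.65° ≈ 118°.

118°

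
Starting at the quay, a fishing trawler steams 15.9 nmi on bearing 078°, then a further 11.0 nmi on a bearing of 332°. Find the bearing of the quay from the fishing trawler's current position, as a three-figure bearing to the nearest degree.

219°

Leg 1 (078°, 15.9 nmi): east 15.9 sin 78° = 15.55, north 15.9 cos 78° = 3.31
Leg 2 (332°, 11.0 nmi): east 11.0 sin 332° = -5.16, north 11.0 cos 332° = 9.71
Net displacement: 10.39 east, 13.02 north. Direction back to start is (-10.39, -13.02): bearing = atan2(-10.39, -13.02) mod 360° = 218.59° ≈ 219°.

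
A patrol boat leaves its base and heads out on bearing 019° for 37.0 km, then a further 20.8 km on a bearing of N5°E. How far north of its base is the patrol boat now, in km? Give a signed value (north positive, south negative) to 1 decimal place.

55.7 km

Leg 1 (019°, 37.0 km): east 37.0 sin 19° = 12.05, north 37.0 cos 19° = 34.98
Leg 2 (N5°E, 20.8 km): east 20.8 sin 5° = 1.81, north 20.8 cos 5° = 20.72
Net north component: 55.71 km.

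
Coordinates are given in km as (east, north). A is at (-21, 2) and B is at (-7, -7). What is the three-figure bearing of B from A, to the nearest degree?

Δeast = -7 − -21 = 14.00; Δnorth = -7 − 2 = -9.00.
Bearing = atan2(Δeast, Δnorth) mod 360° = 122.74° ≈ 123°.

123°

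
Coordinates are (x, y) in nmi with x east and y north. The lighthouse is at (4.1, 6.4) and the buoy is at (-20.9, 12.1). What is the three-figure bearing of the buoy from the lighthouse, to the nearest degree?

283°

Δeast = -20.9 − 4.1 = -25.00; Δnorth = 12.1 − 6.4 = 5.70.
Bearing = atan2(Δeast, Δnorth) mod 360° = 282.84° ≈ 283°.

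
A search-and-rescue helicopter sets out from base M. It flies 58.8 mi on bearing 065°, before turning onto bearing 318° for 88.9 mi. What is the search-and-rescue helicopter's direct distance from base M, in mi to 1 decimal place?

Leg 1 (065°, 58.8 mi): east 58.8 sin 65° = 53.29, north 58.8 cos 65° = 24.85
Leg 2 (318°, 88.9 mi): east 88.9 sin 318° = -59.49, north 88.9 cos 318° = 66.07
Net: -6.19 east, 90.92 north. Distance = √((-6.19)² + (90.92)²) = 91.126 mi.

91.1 mi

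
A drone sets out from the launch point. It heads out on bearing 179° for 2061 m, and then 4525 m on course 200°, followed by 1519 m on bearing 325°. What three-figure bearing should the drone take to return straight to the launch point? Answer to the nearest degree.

025°

Leg 1 (179°, 2061 m): east 2061 sin 179° = 35.97, north 2061 cos 179° = -2060.69
Leg 2 (200°, 4525 m): east 4525 sin 200° = -1547.64, north 4525 cos 200° = -4252.11
Leg 3 (325°, 1519 m): east 1519 sin 325° = -871.26, north 1519 cos 325° = 1244.29
Net displacement: -2382.93 east, -5068.50 north. Direction back to start is (2382.93, 5068.50): bearing = atan2(2382.93, 5068.50) mod 360° = 25.18° ≈ 025°.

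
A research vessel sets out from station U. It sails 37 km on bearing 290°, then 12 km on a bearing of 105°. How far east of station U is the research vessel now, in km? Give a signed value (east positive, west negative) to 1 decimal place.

Leg 1 (290°, 37 km): east 37 sin 290° = -34.77, north 37 cos 290° = 12.65
Leg 2 (105°, 12 km): east 12 sin 105° = 11.59, north 12 cos 105° = -3.11
Net east component: -23.18 km.

-23.2 km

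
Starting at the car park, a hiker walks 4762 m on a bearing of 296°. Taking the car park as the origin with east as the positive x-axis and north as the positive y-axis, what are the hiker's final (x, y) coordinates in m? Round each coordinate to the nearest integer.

(-4280, 2088)

Leg 1 (296°, 4762 m): east 4762 sin 296° = -4280.06, north 4762 cos 296° = 2087.52
Summing: -4280.06 m east, 2087.52 m north → (-4280, 2088).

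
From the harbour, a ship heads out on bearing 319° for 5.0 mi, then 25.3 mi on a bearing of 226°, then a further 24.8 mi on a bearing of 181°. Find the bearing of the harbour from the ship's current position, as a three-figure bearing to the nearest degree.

Leg 1 (319°, 5.0 mi): east 5.0 sin 319° = -3.28, north 5.0 cos 319° = 3.77
Leg 2 (226°, 25.3 mi): east 25.3 sin 226° = -18.20, north 25.3 cos 226° = -17.57
Leg 3 (181°, 24.8 mi): east 24.8 sin 181° = -0.43, north 24.8 cos 181° = -24.80
Net displacement: -21.91 east, -38.60 north. Direction back to start is (21.91, 38.60): bearing = atan2(21.91, 38.60) mod 360° = 29.58° ≈ 030°.

030°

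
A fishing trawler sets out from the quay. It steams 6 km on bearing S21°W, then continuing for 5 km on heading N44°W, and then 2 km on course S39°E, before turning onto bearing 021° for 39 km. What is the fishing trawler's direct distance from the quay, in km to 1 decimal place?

34.2 km

Leg 1 (S21°W, 6 km): east 6 sin 201° = -2.15, north 6 cos 201° = -5.60
Leg 2 (N44°W, 5 km): east 5 sin 316° = -3.47, north 5 cos 316° = 3.60
Leg 3 (S39°E, 2 km): east 2 sin 141° = 1.26, north 2 cos 141° = -1.55
Leg 4 (021°, 39 km): east 39 sin 21° = 13.98, north 39 cos 21° = 36.41
Net: 9.61 east, 32.85 north. Distance = √((9.61)² + (32.85)²) = 34.228 km.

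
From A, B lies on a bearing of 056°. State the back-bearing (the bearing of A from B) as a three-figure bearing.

236°

Back-bearing = 056° + 180° = 236°.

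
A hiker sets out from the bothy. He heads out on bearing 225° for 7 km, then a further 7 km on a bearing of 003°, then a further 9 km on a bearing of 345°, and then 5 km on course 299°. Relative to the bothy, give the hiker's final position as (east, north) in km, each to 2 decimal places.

Leg 1 (225°, 7 km): east 7 sin 225° = -4.95, north 7 cos 225° = -4.95
Leg 2 (003°, 7 km): east 7 sin 3° = 0.37, north 7 cos 3° = 6.99
Leg 3 (345°, 9 km): east 9 sin 345° = -2.33, north 9 cos 345° = 8.69
Leg 4 (299°, 5 km): east 5 sin 299° = -4.37, north 5 cos 299° = 2.42
Summing: -11.29 km east, 13.16 km north → (-11.29, 13.16).

(-11.29, 13.16)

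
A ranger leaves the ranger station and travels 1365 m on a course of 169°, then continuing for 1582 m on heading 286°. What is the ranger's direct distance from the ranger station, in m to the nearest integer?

1551 m

Leg 1 (169°, 1365 m): east 1365 sin 169° = 260.45, north 1365 cos 169° = -1339.92
Leg 2 (286°, 1582 m): east 1582 sin 286° = -1520.72, north 1582 cos 286° = 436.06
Net: -1260.26 east, -903.86 north. Distance = √((-1260.26)² + (-903.86)²) = 1550.880 m.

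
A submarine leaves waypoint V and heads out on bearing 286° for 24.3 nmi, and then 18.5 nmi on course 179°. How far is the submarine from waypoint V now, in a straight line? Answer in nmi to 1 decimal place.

25.9 nmi

Leg 1 (286°, 24.3 nmi): east 24.3 sin 286° = -23.36, north 24.3 cos 286° = 6.70
Leg 2 (179°, 18.5 nmi): east 18.5 sin 179° = 0.32, north 18.5 cos 179° = -18.50
Net: -23.04 east, -11.80 north. Distance = √((-23.04)² + (-11.80)²) = 25.882 nmi.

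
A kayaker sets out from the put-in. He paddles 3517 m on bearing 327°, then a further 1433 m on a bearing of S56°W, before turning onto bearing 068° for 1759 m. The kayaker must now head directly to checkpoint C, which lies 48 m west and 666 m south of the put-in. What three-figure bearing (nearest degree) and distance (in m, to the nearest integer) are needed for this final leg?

Leg 1 (327°, 3517 m): east 3517 sin 327° = -1915.50, north 3517 cos 327° = 2949.60
Leg 2 (S56°W, 1433 m): east 1433 sin 236° = -1188.01, north 1433 cos 236° = -801.32
Leg 3 (068°, 1759 m): east 1759 sin 68° = 1630.92, north 1759 cos 68° = 658.93
Current position: (-1472.59, 2807.21). Target: (-48, -666). Remaining: Δeast = 1424.59, Δnorth = -3473.21.
Bearing = atan2(1424.59, -3473.21) mod 360° = 157.70°; distance = √((1424.59)² + (-3473.21)²) = 3754.021 m.

158°, 3754 m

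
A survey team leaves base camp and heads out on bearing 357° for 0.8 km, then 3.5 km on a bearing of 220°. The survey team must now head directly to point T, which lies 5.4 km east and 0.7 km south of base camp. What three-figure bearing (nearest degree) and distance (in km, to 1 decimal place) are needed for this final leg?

081°, 7.8 km

Leg 1 (357°, 0.8 km): east 0.8 sin 357° = -0.04, north 0.8 cos 357° = 0.80
Leg 2 (220°, 3.5 km): east 3.5 sin 220° = -2.25, north 3.5 cos 220° = -2.68
Current position: (-2.29, -1.88). Target: (5.4, -0.7). Remaining: Δeast = 7.69, Δnorth = 1.18.
Bearing = atan2(7.69, 1.18) mod 360° = 81.26°; distance = √((7.69)² + (1.18)²) = 7.782 km.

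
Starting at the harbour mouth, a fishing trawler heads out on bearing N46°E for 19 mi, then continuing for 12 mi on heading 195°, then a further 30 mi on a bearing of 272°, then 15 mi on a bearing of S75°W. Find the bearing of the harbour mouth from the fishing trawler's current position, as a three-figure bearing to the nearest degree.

Leg 1 (N46°E, 19 mi): east 19 sin 46° = 13.67, north 19 cos 46° = 13.20
Leg 2 (195°, 12 mi): east 12 sin 195° = -3.11, north 12 cos 195° = -11.59
Leg 3 (272°, 30 mi): east 30 sin 272° = -29.98, north 30 cos 272° = 1.05
Leg 4 (S75°W, 15 mi): east 15 sin 255° = -14.49, north 15 cos 255° = -3.88
Net displacement: -33.91 east, -1.23 north. Direction back to start is (33.91, 1.23): bearing = atan2(33.91, 1.23) mod 360° = 87.93° ≈ 088°.

088°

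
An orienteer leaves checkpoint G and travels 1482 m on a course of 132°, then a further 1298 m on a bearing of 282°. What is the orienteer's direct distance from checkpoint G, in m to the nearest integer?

741 m

Leg 1 (132°, 1482 m): east 1482 sin 132° = 1101.34, north 1482 cos 132° = -991.65
Leg 2 (282°, 1298 m): east 1298 sin 282° = -1269.64, north 1298 cos 282° = 269.87
Net: -168.29 east, -721.78 north. Distance = √((-168.29)² + (-721.78)²) = 741.143 m.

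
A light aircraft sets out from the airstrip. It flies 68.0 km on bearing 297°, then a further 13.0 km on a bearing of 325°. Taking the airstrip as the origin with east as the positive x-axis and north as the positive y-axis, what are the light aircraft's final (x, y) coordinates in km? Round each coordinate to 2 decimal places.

(-68.04, 41.52)

Leg 1 (297°, 68.0 km): east 68.0 sin 297° = -60.59, north 68.0 cos 297° = 30.87
Leg 2 (325°, 13.0 km): east 13.0 sin 325° = -7.46, north 13.0 cos 325° = 10.65
Summing: -68.04 km east, 41.52 km north → (-68.04, 41.52).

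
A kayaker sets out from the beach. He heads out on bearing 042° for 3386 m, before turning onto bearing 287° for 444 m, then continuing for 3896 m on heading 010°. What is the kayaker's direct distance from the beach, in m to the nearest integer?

Leg 1 (042°, 3386 m): east 3386 sin 42° = 2265.68, north 3386 cos 42° = 2516.29
Leg 2 (287°, 444 m): east 444 sin 287° = -424.60, north 444 cos 287° = 129.81
Leg 3 (010°, 3896 m): east 3896 sin 10° = 676.53, north 3896 cos 10° = 3836.81
Net: 2517.61 east, 6482.91 north. Distance = √((2517.61)² + (6482.91)²) = 6954.604 m.

6955 m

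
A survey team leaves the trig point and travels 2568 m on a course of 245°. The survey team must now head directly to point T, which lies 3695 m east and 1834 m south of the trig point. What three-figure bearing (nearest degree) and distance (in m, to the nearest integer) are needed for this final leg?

097°, 6069 m

Leg 1 (245°, 2568 m): east 2568 sin 245° = -2327.40, north 2568 cos 245° = -1085.28
Current position: (-2327.40, -1085.28). Target: (3695, -1834). Remaining: Δeast = 6022.40, Δnorth = -748.72.
Bearing = atan2(6022.40, -748.72) mod 360° = 97.09°; distance = √((6022.40)² + (-748.72)²) = 6068.761 m.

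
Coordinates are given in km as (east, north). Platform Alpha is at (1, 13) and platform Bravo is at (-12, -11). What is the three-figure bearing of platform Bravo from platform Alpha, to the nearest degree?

Δeast = -12 − 1 = -13.00; Δnorth = -11 − 13 = -24.00.
Bearing = atan2(Δeast, Δnorth) mod 360° = 208.44° ≈ 208°.

208°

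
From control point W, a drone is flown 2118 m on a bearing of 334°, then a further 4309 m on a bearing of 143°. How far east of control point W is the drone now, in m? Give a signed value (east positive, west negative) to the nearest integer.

1665 m

Leg 1 (334°, 2118 m): east 2118 sin 334° = -928.47, north 2118 cos 334° = 1903.65
Leg 2 (143°, 4309 m): east 4309 sin 143° = 2593.22, north 4309 cos 143° = -3441.32
Net east component: 1664.75 m.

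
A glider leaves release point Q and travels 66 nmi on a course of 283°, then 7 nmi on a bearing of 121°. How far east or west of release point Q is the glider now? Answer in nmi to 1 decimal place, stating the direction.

58.3 nmi west

Leg 1 (283°, 66 nmi): east 66 sin 283° = -64.31, north 66 cos 283° = 14.85
Leg 2 (121°, 7 nmi): east 7 sin 121° = 6.00, north 7 cos 121° = -3.61
Net east component: -58.31 nmi.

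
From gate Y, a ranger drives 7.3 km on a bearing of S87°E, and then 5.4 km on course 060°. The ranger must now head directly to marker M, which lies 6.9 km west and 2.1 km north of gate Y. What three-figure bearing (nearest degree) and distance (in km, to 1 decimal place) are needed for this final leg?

Leg 1 (S87°E, 7.3 km): east 7.3 sin 93° = 7.29, north 7.3 cos 93° = -0.38
Leg 2 (060°, 5.4 km): east 5.4 sin 60° = 4.68, north 5.4 cos 60° = 2.70
Current position: (11.97, 2.32). Target: (-6.9, 2.1). Remaining: Δeast = -18.87, Δnorth = -0.22.
Bearing = atan2(-18.87, -0.22) mod 360° = 269.34°; distance = √((-18.87)² + (-0.22)²) = 18.868 km.

269°, 18.9 km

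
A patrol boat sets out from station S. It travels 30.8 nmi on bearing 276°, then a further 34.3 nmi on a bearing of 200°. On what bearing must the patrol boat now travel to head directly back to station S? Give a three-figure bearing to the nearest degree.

056°

Leg 1 (276°, 30.8 nmi): east 30.8 sin 276° = -30.63, north 30.8 cos 276° = 3.22
Leg 2 (200°, 34.3 nmi): east 34.3 sin 200° = -11.73, north 34.3 cos 200° = -32.23
Net displacement: -42.36 east, -29.01 north. Direction back to start is (42.36, 29.01): bearing = atan2(42.36, 29.01) mod 360° = 55.59° ≈ 056°.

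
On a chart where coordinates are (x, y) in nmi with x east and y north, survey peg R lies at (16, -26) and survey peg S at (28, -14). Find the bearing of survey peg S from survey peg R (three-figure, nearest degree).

Δeast = 28 − 16 = 12.00; Δnorth = -14 − -26 = 12.00.
Bearing = atan2(Δeast, Δnorth) mod 360° = 45.00° ≈ 045°.

045°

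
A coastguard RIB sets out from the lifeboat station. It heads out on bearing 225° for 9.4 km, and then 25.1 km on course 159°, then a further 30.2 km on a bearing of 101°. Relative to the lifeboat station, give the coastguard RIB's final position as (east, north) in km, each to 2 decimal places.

(31.99, -35.84)

Leg 1 (225°, 9.4 km): east 9.4 sin 225° = -6.65, north 9.4 cos 225° = -6.65
Leg 2 (159°, 25.1 km): east 25.1 sin 159° = 9.00, north 25.1 cos 159° = -23.43
Leg 3 (101°, 30.2 km): east 30.2 sin 101° = 29.65, north 30.2 cos 101° = -5.76
Summing: 31.99 km east, -35.84 km north → (31.99, -35.84).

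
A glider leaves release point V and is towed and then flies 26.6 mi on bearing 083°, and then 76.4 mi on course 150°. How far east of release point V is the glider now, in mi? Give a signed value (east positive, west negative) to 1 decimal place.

64.6 mi

Leg 1 (083°, 26.6 mi): east 26.6 sin 83° = 26.40, north 26.6 cos 83° = 3.24
Leg 2 (150°, 76.4 mi): east 76.4 sin 150° = 38.20, north 76.4 cos 150° = -66.16
Net east component: 64.60 mi.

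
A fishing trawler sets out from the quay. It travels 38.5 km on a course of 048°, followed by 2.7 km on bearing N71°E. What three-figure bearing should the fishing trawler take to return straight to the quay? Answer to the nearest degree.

Leg 1 (048°, 38.5 km): east 38.5 sin 48° = 28.61, north 38.5 cos 48° = 25.76
Leg 2 (N71°E, 2.7 km): east 2.7 sin 71° = 2.55, north 2.7 cos 71° = 0.88
Net displacement: 31.16 east, 26.64 north. Direction back to start is (-31.16, -26.64): bearing = atan2(-31.16, -26.64) mod 360° = 229.47° ≈ 229°.

229°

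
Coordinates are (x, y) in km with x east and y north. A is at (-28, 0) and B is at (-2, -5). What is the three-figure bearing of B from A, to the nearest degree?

101°

Δeast = -2 − -28 = 26.00; Δnorth = -5 − 0 = -5.00.
Bearing = atan2(Δeast, Δnorth) mod 360° = 100.89° ≈ 101°.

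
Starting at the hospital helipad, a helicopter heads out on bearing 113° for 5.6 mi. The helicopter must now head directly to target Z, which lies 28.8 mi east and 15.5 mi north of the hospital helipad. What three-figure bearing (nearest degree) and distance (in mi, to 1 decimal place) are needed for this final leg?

053°, 29.5 mi

Leg 1 (113°, 5.6 mi): east 5.6 sin 113° = 5.15, north 5.6 cos 113° = -2.19
Current position: (5.15, -2.19). Target: (28.8, 15.5). Remaining: Δeast = 23.65, Δnorth = 17.69.
Bearing = atan2(23.65, 17.69) mod 360° = 53.20°; distance = √((23.65)² + (17.69)²) = 29.529 mi.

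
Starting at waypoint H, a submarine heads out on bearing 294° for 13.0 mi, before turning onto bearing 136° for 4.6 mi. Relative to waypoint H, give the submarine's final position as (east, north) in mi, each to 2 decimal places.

(-8.68, 1.98)

Leg 1 (294°, 13.0 mi): east 13.0 sin 294° = -11.88, north 13.0 cos 294° = 5.29
Leg 2 (136°, 4.6 mi): east 4.6 sin 136° = 3.20, north 4.6 cos 136° = -3.31
Summing: -8.68 mi east, 1.98 mi north → (-8.68, 1.98).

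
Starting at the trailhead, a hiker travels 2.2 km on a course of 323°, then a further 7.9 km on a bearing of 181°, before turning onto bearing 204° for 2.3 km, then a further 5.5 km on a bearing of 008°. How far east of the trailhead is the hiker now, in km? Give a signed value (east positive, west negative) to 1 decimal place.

-1.6 km

Leg 1 (323°, 2.2 km): east 2.2 sin 323° = -1.32, north 2.2 cos 323° = 1.76
Leg 2 (181°, 7.9 km): east 7.9 sin 181° = -0.14, north 7.9 cos 181° = -7.90
Leg 3 (204°, 2.3 km): east 2.3 sin 204° = -0.94, north 2.3 cos 204° = -2.10
Leg 4 (008°, 5.5 km): east 5.5 sin 8° = 0.77, north 5.5 cos 8° = 5.45
Net east component: -1.63 km.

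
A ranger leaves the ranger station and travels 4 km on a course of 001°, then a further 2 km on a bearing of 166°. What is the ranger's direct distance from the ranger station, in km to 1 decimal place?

2.1 km

Leg 1 (001°, 4 km): east 4 sin 1° = 0.07, north 4 cos 1° = 4.00
Leg 2 (166°, 2 km): east 2 sin 166° = 0.48, north 2 cos 166° = -1.94
Net: 0.55 east, 2.06 north. Distance = √((0.55)² + (2.06)²) = 2.132 km.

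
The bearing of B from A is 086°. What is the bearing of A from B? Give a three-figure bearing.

266°

Back-bearing = 086° + 180° = 266°.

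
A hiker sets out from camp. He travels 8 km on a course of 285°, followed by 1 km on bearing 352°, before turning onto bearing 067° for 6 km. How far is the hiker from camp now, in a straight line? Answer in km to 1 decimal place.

Leg 1 (285°, 8 km): east 8 sin 285° = -7.73, north 8 cos 285° = 2.07
Leg 2 (352°, 1 km): east 1 sin 352° = -0.14, north 1 cos 352° = 0.99
Leg 3 (067°, 6 km): east 6 sin 67° = 5.52, north 6 cos 67° = 2.34
Net: -2.34 east, 5.41 north. Distance = √((-2.34)² + (5.41)²) = 5.891 km.

5.9 km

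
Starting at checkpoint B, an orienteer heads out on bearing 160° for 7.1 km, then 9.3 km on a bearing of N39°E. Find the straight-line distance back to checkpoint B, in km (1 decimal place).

8.3 km

Leg 1 (160°, 7.1 km): east 7.1 sin 160° = 2.43, north 7.1 cos 160° = -6.67
Leg 2 (N39°E, 9.3 km): east 9.3 sin 39° = 5.85, north 9.3 cos 39° = 7.23
Net: 8.28 east, 0.56 north. Distance = √((8.28)² + (0.56)²) = 8.300 km.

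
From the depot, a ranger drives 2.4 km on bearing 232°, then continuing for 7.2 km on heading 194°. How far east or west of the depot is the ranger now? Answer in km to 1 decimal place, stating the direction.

Leg 1 (232°, 2.4 km): east 2.4 sin 232° = -1.89, north 2.4 cos 232° = -1.48
Leg 2 (194°, 7.2 km): east 7.2 sin 194° = -1.74, north 7.2 cos 194° = -6.99
Net east component: -3.63 km.

3.6 km west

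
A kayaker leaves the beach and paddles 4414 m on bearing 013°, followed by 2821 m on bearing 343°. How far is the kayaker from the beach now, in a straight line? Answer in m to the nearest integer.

7001 m

Leg 1 (013°, 4414 m): east 4414 sin 13° = 992.93, north 4414 cos 13° = 4300.87
Leg 2 (343°, 2821 m): east 2821 sin 343° = -824.78, north 2821 cos 343° = 2697.74
Net: 168.15 east, 6998.61 north. Distance = √((168.15)² + (6998.61)²) = 7000.625 m.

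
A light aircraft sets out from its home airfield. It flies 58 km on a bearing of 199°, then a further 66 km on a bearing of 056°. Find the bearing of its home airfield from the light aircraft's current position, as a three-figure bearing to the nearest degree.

297°

Leg 1 (199°, 58 km): east 58 sin 199° = -18.88, north 58 cos 199° = -54.84
Leg 2 (056°, 66 km): east 66 sin 56° = 54.72, north 66 cos 56° = 36.91
Net displacement: 35.83 east, -17.93 north. Direction back to start is (-35.83, 17.93): bearing = atan2(-35.83, 17.93) mod 360° = 296.59° ≈ 297°.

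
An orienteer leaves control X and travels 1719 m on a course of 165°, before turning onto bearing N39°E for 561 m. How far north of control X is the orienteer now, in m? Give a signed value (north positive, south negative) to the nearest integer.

-1224 m

Leg 1 (165°, 1719 m): east 1719 sin 165° = 444.91, north 1719 cos 165° = -1660.43
Leg 2 (N39°E, 561 m): east 561 sin 39° = 353.05, north 561 cos 39° = 435.98
Net north component: -1224.45 m.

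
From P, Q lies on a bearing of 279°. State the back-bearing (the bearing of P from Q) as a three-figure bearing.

099°

Back-bearing = 279° − 180° = 099°.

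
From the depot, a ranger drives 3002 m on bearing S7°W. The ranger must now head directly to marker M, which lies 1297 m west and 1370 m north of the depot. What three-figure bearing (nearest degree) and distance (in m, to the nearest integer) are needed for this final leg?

Leg 1 (S7°W, 3002 m): east 3002 sin 187° = -365.85, north 3002 cos 187° = -2979.62
Current position: (-365.85, -2979.62). Target: (-1297, 1370). Remaining: Δeast = -931.15, Δnorth = 4349.62.
Bearing = atan2(-931.15, 4349.62) mod 360° = 347.92°; distance = √((-931.15)² + (4349.62)²) = 4448.175 m.

348°, 4448 m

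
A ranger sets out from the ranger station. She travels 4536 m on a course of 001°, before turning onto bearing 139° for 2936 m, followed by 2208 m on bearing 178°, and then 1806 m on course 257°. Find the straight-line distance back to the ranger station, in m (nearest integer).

Leg 1 (001°, 4536 m): east 4536 sin 1° = 79.16, north 4536 cos 1° = 4535.31
Leg 2 (139°, 2936 m): east 2936 sin 139° = 1926.19, north 2936 cos 139° = -2215.83
Leg 3 (178°, 2208 m): east 2208 sin 178° = 77.06, north 2208 cos 178° = -2206.65
Leg 4 (257°, 1806 m): east 1806 sin 257° = -1759.71, north 1806 cos 257° = -406.26
Net: 322.70 east, -293.43 north. Distance = √((322.70)² + (-293.43)²) = 436.164 m.

436 m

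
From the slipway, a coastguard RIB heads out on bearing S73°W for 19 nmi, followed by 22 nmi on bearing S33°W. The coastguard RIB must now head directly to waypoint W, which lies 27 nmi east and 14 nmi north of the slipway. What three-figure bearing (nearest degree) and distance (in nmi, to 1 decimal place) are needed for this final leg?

056°, 68.6 nmi

Leg 1 (S73°W, 19 nmi): east 19 sin 253° = -18.17, north 19 cos 253° = -5.56
Leg 2 (S33°W, 22 nmi): east 22 sin 213° = -11.98, north 22 cos 213° = -18.45
Current position: (-30.15, -24.01). Target: (27, 14). Remaining: Δeast = 57.15, Δnorth = 38.01.
Bearing = atan2(57.15, 38.01) mod 360° = 56.38°; distance = √((57.15)² + (38.01)²) = 68.635 nmi.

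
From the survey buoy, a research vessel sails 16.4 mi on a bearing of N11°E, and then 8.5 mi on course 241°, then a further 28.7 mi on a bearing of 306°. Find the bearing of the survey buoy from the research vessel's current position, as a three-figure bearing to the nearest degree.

Leg 1 (N11°E, 16.4 mi): east 16.4 sin 11° = 3.13, north 16.4 cos 11° = 16.10
Leg 2 (241°, 8.5 mi): east 8.5 sin 241° = -7.43, north 8.5 cos 241° = -4.12
Leg 3 (306°, 28.7 mi): east 28.7 sin 306° = -23.22, north 28.7 cos 306° = 16.87
Net displacement: -27.52 east, 28.85 north. Direction back to start is (27.52, -28.85): bearing = atan2(27.52, -28.85) mod 360° = 136.34° ≈ 136°.

136°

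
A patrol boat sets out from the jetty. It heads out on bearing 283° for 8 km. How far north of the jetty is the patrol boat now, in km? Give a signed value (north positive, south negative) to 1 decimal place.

Leg 1 (283°, 8 km): east 8 sin 283° = -7.79, north 8 cos 283° = 1.80
Net north component: 1.80 km.

1.8 km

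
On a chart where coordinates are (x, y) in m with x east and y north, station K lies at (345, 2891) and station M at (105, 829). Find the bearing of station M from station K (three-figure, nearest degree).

187°

Δeast = 105 − 345 = -240.00; Δnorth = 829 − 2891 = -2062.00.
Bearing = atan2(Δeast, Δnorth) mod 360° = 186.64° ≈ 187°.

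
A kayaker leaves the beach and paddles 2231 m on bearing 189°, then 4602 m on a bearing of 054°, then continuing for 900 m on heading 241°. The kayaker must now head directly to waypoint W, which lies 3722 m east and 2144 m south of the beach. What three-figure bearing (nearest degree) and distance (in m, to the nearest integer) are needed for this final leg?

Leg 1 (189°, 2231 m): east 2231 sin 189° = -349.01, north 2231 cos 189° = -2203.53
Leg 2 (054°, 4602 m): east 4602 sin 54° = 3723.10, north 4602 cos 54° = 2704.99
Leg 3 (241°, 900 m): east 900 sin 241° = -787.16, north 900 cos 241° = -436.33
Current position: (2586.93, 65.13). Target: (3722, -2144). Remaining: Δeast = 1135.07, Δnorth = -2209.13.
Bearing = atan2(1135.07, -2209.13) mod 360° = 152.81°; distance = √((1135.07)² + (-2209.13)²) = 2483.670 m.

153°, 2484 m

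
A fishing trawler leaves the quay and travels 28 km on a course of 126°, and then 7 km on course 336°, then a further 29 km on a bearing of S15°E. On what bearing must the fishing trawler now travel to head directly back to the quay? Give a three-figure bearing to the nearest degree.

Leg 1 (126°, 28 km): east 28 sin 126° = 22.65, north 28 cos 126° = -16.46
Leg 2 (336°, 7 km): east 7 sin 336° = -2.85, north 7 cos 336° = 6.39
Leg 3 (S15°E, 29 km): east 29 sin 165° = 7.51, north 29 cos 165° = -28.01
Net displacement: 27.31 east, -38.08 north. Direction back to start is (-27.31, 38.08): bearing = atan2(-27.31, 38.08) mod 360° = 324.35° ≈ 324°.

324°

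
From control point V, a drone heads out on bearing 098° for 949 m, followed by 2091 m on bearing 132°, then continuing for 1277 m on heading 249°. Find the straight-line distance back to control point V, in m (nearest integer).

2377 m

Leg 1 (098°, 949 m): east 949 sin 98° = 939.76, north 949 cos 98° = -132.08
Leg 2 (132°, 2091 m): east 2091 sin 132° = 1553.92, north 2091 cos 132° = -1399.15
Leg 3 (249°, 1277 m): east 1277 sin 249° = -1192.18, north 1277 cos 249° = -457.64
Net: 1301.50 east, -1988.86 north. Distance = √((1301.50)² + (-1988.86)²) = 2376.862 m.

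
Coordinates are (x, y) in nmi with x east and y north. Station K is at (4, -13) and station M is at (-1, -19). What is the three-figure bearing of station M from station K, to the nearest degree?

220°

Δeast = -1 − 4 = -5.00; Δnorth = -19 − -13 = -6.00.
Bearing = atan2(Δeast, Δnorth) mod 360° = 219.81° ≈ 220°.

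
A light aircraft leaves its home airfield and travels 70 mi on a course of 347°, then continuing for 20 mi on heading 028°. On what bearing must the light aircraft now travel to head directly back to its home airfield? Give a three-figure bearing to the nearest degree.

Leg 1 (347°, 70 mi): east 70 sin 347° = -15.75, north 70 cos 347° = 68.21
Leg 2 (028°, 20 mi): east 20 sin 28° = 9.39, north 20 cos 28° = 17.66
Net displacement: -6.36 east, 85.86 north. Direction back to start is (6.36, -85.86): bearing = atan2(6.36, -85.86) mod 360° = 175.77° ≈ 176°.

176°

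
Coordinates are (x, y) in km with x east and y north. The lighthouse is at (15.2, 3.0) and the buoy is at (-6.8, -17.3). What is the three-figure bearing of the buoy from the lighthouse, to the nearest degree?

227°

Δeast = -6.8 − 15.2 = -22.00; Δnorth = -17.3 − 3.0 = -20.30.
Bearing = atan2(Δeast, Δnorth) mod 360° = 227.30° ≈ 227°.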